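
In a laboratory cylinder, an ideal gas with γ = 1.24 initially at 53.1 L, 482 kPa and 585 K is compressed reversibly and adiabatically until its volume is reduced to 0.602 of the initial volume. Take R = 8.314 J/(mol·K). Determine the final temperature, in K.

661 K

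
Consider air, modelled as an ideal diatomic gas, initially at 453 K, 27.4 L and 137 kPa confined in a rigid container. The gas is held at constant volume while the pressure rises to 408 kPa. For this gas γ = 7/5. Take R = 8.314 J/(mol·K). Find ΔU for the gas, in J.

18600 J

n = P₁V₁/(RT₁) = 137×27.4/(8.314×453) = 0.997 mol.
Isochoric: V stays 27.4 L; P/T = const ⇒ T₂ = 1350 K, P₂ = 408 kPa.
For an ideal gas ΔU = nCvΔT with Cv = (5/2)R = 20.8 J/(mol·K).
ΔU = 0.997×20.8×(1350−453) = 18600 J.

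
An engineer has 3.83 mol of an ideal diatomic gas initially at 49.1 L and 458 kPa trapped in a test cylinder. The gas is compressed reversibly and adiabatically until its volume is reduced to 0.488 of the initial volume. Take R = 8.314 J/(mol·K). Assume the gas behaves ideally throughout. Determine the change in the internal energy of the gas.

18700 J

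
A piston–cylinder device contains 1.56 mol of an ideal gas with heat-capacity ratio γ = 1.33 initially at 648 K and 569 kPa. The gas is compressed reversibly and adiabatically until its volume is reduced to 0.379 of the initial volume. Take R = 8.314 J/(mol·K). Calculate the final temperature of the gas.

V₁ = nRT₁/P₁ = 1.56×8.314×648/569 = 14.8 L.
Adiabatic: TV^(γ−1) = const ⇒ T₂ = 648×(2.64)^0.330 = 893 K; PV^γ = const ⇒ P₂ = 2070 kPa.

893 K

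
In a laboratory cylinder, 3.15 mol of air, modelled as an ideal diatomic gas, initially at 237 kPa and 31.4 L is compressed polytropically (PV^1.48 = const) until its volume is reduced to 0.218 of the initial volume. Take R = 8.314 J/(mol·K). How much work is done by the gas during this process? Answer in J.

-16700 J

T₁ = P₁V₁/(nR) = 237×31.4/(3.15×8.314) = 284 K.
Polytropic n=1.48: T₂ = T₁(V₁/V₂)^(n−1) = 284×(4.59)^0.48 = 590 K; P₂ = P₁(V₁/V₂)^n = 2260 kPa.
W = (P₁V₁−P₂V₂)/(n−1) = (237×31.4−2260×6.85)/0.48 = -16700 J.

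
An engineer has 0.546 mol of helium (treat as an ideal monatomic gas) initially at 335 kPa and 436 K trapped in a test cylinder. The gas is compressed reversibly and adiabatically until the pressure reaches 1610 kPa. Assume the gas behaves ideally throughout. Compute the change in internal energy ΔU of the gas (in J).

2590 J

V₁ = nRT₁/P₁ = 0.546×8.314×436/335 = 5.91 L.
Adiabatic: T₂/T₁ = (P₂/P₁)^((γ−1)/γ) ⇒ T₂ = 436×(4.81)^0.400 = 817 K; V₂ = 2.30 L.
For an ideal gas ΔU = nCvΔT with Cv = (3/2)R = 12.5 J/(mol·K).
ΔU = 0.546×12.5×(817−436) = 2590 J.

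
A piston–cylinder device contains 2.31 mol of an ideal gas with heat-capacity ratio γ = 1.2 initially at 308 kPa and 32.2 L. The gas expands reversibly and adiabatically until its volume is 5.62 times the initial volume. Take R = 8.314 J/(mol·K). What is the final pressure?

38.8 kPa

T₁ = P₁V₁/(nR) = 308×32.2/(2.31×8.314) = 516 K.
Adiabatic: TV^(γ−1) = const ⇒ T₂ = 516×(0.178)^0.200 = 366 K; PV^γ = const ⇒ P₂ = 38.8 kPa.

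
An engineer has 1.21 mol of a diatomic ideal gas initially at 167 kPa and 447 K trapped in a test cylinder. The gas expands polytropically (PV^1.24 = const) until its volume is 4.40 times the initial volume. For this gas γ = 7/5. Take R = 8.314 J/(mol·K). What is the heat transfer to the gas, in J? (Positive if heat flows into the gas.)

V₁ = nRT₁/P₁ = 1.21×8.314×447/167 = 26.9 L.
Polytropic n=1.24: T₂ = T₁(V₁/V₂)^(n−1) = 447×(0.227)^0.24 = 313 K; P₂ = P₁(V₁/V₂)^n = 26.6 kPa.
W = (P₁V₁−P₂V₂)/(n−1) = (167×26.9−26.6×118)/0.24 = 5610 J.
ΔU = nCvΔT = 1.21×20.8×(313−447) = -3360 J.
Q = ΔU + W = 2240 J.

2240 J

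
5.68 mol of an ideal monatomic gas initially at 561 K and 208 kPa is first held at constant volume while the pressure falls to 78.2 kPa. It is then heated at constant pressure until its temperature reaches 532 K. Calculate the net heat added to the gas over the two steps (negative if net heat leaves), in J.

V₁ = nRT₁/P₁ = 5.68×8.314×561/208 = 127 L.
Step 1 — Isochoric: V stays 127 L; P/T = const ⇒ T₂ = 211 K, P₂ = 78.2 kPa.
W = 0 (no volume change).
ΔU = nCvΔT = 5.68×12.5×(211−561) = -24800 J.
Q = ΔU = -24800 J.
State after step 1: P = 78.2 kPa, V = 127 L, T = 211 K.
Step 2 — Isobaric: P stays 78.2 kPa; V/T = const ⇒ T₂ = 532 K, V₂ = 321 L.
W = PΔV = 78.2×(321−127) kPa·L = 15200 J.
ΔU = nCvΔT = 5.68×12.5×(532−211) = 22700 J.
Q = ΔU + W = nCpΔT = 37900 J.
Net over both steps: W = 15200 J, Q = 13100 J, ΔU = -2050 J.

13100 J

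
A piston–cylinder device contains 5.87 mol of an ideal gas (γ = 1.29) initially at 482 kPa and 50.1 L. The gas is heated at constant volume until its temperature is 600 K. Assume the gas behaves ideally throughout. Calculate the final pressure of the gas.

584 kPa

T₁ = P₁V₁/(nR) = 482×50.1/(5.87×8.314) = 495 K.
Isochoric: V stays 50.1 L; P/T = const ⇒ T₂ = 600 K, P₂ = 584 kPa.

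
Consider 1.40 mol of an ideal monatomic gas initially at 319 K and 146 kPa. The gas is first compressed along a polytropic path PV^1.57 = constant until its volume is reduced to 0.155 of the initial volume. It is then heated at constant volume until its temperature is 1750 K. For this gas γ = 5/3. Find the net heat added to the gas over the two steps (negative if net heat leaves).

12600 J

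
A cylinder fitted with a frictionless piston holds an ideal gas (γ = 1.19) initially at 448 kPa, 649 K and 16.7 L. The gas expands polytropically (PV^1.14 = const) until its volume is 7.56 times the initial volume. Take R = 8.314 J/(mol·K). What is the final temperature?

489 K

Polytropic n=1.14: T₂ = T₁(V₁/V₂)^(n−1) = 649×(0.132)^0.14 = 489 K; P₂ = P₁(V₁/V₂)^n = 44.6 kPa.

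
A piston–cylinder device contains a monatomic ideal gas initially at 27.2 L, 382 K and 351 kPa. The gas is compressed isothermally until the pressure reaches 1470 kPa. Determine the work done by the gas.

-13700 J

n = P₁V₁/(RT₁) = 351×27.2/(8.314×382) = 3.01 mol.
Isothermal: T stays 382 K; PV = const ⇒ V₂ = 6.49 L, P₂ = 1470 kPa.
W = nRT ln(V₂/V₁) = 3.01×8.314×382×ln(0.239) = -13700 J.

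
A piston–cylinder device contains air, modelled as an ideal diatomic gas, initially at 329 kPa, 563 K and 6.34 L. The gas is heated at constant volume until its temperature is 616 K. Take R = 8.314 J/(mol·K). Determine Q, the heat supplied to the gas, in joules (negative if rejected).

n = P₁V₁/(RT₁) = 329×6.34/(8.314×563) = 0.446 mol.
Isochoric: V stays 6.34 L; P/T = const ⇒ T₂ = 616 K, P₂ = 360 kPa.
W = 0 (no volume change).
ΔU = nCvΔT = 0.446×20.8×(616−563) = 491 J.
Q = ΔU = 491 J.

491 J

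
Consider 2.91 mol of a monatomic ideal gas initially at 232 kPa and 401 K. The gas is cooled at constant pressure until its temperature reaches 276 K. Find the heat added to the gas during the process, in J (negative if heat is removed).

V₁ = nRT₁/P₁ = 2.91×8.314×401/232 = 41.8 L.
Isobaric: P stays 232 kPa; V/T = const ⇒ T₂ = 276 K, V₂ = 28.8 L.
W = PΔV = 232×(28.8−41.8) kPa·L = -3020 J.
ΔU = nCvΔT = 2.91×12.5×(276−401) = -4540 J.
Q = ΔU + W = nCpΔT = -7560 J.

-7560 J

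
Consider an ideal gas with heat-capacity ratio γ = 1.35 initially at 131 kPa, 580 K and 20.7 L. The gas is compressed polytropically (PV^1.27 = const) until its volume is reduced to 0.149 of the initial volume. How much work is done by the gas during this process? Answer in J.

n = P₁V₁/(RT₁) = 131×20.7/(8.314×580) = 0.562 mol.
Polytropic n=1.27: T₂ = T₁(V₁/V₂)^(n−1) = 580×(6.71)^0.27 = 970 K; P₂ = P₁(V₁/V₂)^n = 1470 kPa.
W = (P₁V₁−P₂V₂)/(n−1) = (131×20.7−1470×3.08)/0.27 = -6750 J.

-6750 J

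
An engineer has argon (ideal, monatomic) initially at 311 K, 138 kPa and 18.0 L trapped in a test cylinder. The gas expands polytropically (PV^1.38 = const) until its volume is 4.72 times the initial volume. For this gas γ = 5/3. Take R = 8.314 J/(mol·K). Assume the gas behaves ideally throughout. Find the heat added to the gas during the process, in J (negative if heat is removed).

1250 J

n = P₁V₁/(RT₁) = 138×18.0/(8.314×311) = 0.961 mol.
Polytropic n=1.38: T₂ = T₁(V₁/V₂)^(n−1) = 311×(0.212)^0.38 = 172 K; P₂ = P₁(V₁/V₂)^n = 16.2 kPa.
W = (P₁V₁−P₂V₂)/(n−1) = (138×18.0−16.2×85.0)/0.38 = 2910 J.
ΔU = nCvΔT = 0.961×12.5×(172−311) = -1660 J.
Q = ΔU + W = 1250 J.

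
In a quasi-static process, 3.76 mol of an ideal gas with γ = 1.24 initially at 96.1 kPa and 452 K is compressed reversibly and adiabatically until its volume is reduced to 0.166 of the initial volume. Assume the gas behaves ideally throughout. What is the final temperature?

696 K

V₁ = nRT₁/P₁ = 3.76×8.314×452/96.1 = 147 L.
Adiabatic: TV^(γ−1) = const ⇒ T₂ = 452×(6.02)^0.240 = 696 K; PV^γ = const ⇒ P₂ = 891 kPa.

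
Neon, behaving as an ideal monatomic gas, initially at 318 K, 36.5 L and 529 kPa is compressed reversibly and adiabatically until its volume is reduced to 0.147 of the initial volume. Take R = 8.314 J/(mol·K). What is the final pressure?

Adiabatic: TV^(γ−1) = const ⇒ T₂ = 318×(6.80)^0.667 = 1140 K; PV^γ = const ⇒ P₂ = 12900 kPa.

12900 kPa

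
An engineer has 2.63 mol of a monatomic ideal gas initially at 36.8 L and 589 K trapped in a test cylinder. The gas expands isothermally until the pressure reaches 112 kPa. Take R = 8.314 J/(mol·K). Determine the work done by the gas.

14700 J

P₁ = nRT₁/V₁ = 2.63×8.314×589/36.8 = 350 kPa.
Isothermal: T stays 589 K; PV = const ⇒ V₂ = 115 L, P₂ = 112 kPa.
W = nRT ln(V₂/V₁) = 2.63×8.314×589×ln(3.12) = 14700 J.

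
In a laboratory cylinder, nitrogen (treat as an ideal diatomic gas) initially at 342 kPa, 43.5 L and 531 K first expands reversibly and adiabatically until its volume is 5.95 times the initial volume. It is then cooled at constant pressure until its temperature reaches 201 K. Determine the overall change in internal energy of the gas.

-23100 J

n = P₁V₁/(RT₁) = 342×43.5/(8.314×531) = 3.37 mol.
Step 1 — Adiabatic: TV^(γ−1) = const ⇒ T₂ = 531×(0.168)^0.400 = 260 K; PV^γ = const ⇒ P₂ = 28.2 kPa.
ΔU = nCvΔT = 3.37×20.8×(260−531) = -19000 J.
Q = 0 for an adiabatic process, so W = −ΔU = 19000 J.
State after step 1: P = 28.2 kPa, V = 259 L, T = 260 K.
Step 2 — Isobaric: P stays 28.2 kPa; V/T = const ⇒ T₂ = 201 K, V₂ = 200 L.
W = PΔV = 28.2×(200−259) kPa·L = -1660 J.
ΔU = nCvΔT = 3.37×20.8×(201−260) = -4150 J.
Q = ΔU + W = nCpΔT = -5800 J.
Net over both steps: W = 17300 J, Q = -5800 J, ΔU = -23100 J.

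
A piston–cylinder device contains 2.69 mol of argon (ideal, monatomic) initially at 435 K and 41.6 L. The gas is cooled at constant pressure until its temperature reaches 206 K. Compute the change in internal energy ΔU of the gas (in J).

-7680 J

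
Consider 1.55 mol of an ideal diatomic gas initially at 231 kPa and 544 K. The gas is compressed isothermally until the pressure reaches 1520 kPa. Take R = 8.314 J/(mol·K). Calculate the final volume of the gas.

V₁ = nRT₁/P₁ = 1.55×8.314×544/231 = 30.3 L.
Isothermal: T stays 544 K; PV = const ⇒ V₂ = 4.61 L, P₂ = 1520 kPa.

4.61 L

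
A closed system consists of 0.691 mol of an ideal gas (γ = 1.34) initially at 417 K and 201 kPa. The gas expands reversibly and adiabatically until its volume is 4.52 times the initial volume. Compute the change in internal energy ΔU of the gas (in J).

V₁ = nRT₁/P₁ = 0.691×8.314×417/201 = 11.9 L.
Adiabatic: TV^(γ−1) = const ⇒ T₂ = 417×(0.221)^0.340 = 250 K; PV^γ = const ⇒ P₂ = 26.6 kPa.
For an ideal gas ΔU = nCvΔT with Cv = R/(γ−1) = 24.5 J/(mol·K).
ΔU = 0.691×24.5×(250−417) = -2830 J.

-2830 J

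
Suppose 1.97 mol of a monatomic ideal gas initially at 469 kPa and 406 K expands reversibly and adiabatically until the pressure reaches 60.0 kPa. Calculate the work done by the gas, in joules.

V₁ = nRT₁/P₁ = 1.97×8.314×406/469 = 14.2 L.
Adiabatic: T₂/T₁ = (P₂/P₁)^((γ−1)/γ) ⇒ T₂ = 406×(0.128)^0.400 = 178 K; V₂ = 48.7 L.
ΔU = nCvΔT = 1.97×12.5×(178−406) = -5590 J.
Q = 0 for an adiabatic process, so W = −ΔU = 5590 J.

5590 J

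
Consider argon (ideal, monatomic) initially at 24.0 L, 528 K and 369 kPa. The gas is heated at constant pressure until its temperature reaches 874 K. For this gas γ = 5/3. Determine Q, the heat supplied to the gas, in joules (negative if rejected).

14500 J

n = P₁V₁/(RT₁) = 369×24.0/(8.314×528) = 2.02 mol.
Isobaric: P stays 369 kPa; V/T = const ⇒ T₂ = 874 K, V₂ = 39.7 L.
W = PΔV = 369×(39.7−24.0) kPa·L = 5800 J.
ΔU = nCvΔT = 2.02×12.5×(874−528) = 8710 J.
Q = ΔU + W = nCpΔT = 14500 J.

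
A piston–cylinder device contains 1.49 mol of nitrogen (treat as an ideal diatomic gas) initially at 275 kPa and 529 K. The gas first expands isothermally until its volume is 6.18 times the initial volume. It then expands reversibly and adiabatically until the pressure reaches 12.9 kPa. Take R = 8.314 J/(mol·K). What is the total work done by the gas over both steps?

16800 J

V₁ = nRT₁/P₁ = 1.49×8.314×529/275 = 23.8 L.
Step 1 — Isothermal: T stays 529 K; PV = const ⇒ V₂ = 147 L, P₂ = 44.5 kPa.
ΔU = 0 (ideal gas, T constant).
W = nRT ln(V₂/V₁) = 1.49×8.314×529×ln(6.18) = 11900 J.
Q = ΔU + W = 11900 J.
State after step 1: P = 44.5 kPa, V = 147 L, T = 529 K.
Step 2 — Adiabatic: T₂/T₁ = (P₂/P₁)^((γ−1)/γ) ⇒ T₂ = 529×(0.290)^0.286 = 371 K; V₂ = 357 L.
ΔU = nCvΔT = 1.49×20.8×(371−529) = -4880 J.
Q = 0 for an adiabatic process, so W = −ΔU = 4880 J.
Net over both steps: W = 16800 J, Q = 11900 J, ΔU = -4880 J.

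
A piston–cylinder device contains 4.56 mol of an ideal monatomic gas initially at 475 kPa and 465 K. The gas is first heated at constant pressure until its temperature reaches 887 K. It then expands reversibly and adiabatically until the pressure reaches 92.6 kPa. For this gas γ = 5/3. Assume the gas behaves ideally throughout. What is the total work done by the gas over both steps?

V₁ = nRT₁/P₁ = 4.56×8.314×465/475 = 37.1 L.
Step 1 — Isobaric: P stays 475 kPa; V/T = const ⇒ T₂ = 887 K, V₂ = 70.8 L.
W = PΔV = 475×(70.8−37.1) kPa·L = 16000 J.
ΔU = nCvΔT = 4.56×12.5×(887−465) = 24000 J.
Q = ΔU + W = nCpΔT = 40000 J.
State after step 1: P = 475 kPa, V = 70.8 L, T = 887 K.
Step 2 — Adiabatic: T₂/T₁ = (P₂/P₁)^((γ−1)/γ) ⇒ T₂ = 887×(0.195)^0.400 = 461 K; V₂ = 189 L.
ΔU = nCvΔT = 4.56×12.5×(461−887) = -24200 J.
Q = 0 for an adiabatic process, so W = −ΔU = 24200 J.
Net over both steps: W = 40200 J, Q = 40000 J, ΔU = -216 J.

40200 J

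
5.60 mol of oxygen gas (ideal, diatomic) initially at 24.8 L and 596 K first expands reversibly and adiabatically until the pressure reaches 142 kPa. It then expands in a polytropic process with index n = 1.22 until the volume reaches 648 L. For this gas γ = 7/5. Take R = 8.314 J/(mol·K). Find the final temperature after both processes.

223 K

P₁ = nRT₁/V₁ = 5.60×8.314×596/24.8 = 1120 kPa.
Step 1 — Adiabatic: T₂/T₁ = (P₂/P₁)^((γ−1)/γ) ⇒ T₂ = 596×(0.127)^0.286 = 330 K; V₂ = 108 L.
ΔU = nCvΔT = 5.60×20.8×(330−596) = -30900 J.
Q = 0 for an adiabatic process, so W = −ΔU = 30900 J.
State after step 1: P = 142 kPa, V = 108 L, T = 330 K.
Step 2 — Polytropic n=1.22: T₂ = T₁(V₁/V₂)^(n−1) = 330×(0.167)^0.22 = 223 K; P₂ = P₁(V₁/V₂)^n = 16.0 kPa.
W = (P₁V₁−P₂V₂)/(n−1) = (142×108−16.0×648)/0.22 = 22700 J.
ΔU = nCvΔT = 5.60×20.8×(223−330) = -12500 J.
Q = ΔU + W = 10200 J.
Net over both steps: W = 53700 J, Q = 10200 J, ΔU = -43400 J.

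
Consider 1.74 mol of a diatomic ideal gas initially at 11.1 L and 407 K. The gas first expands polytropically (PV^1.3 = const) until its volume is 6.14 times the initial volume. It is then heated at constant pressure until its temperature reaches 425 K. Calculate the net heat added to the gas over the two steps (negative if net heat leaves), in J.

P₁ = nRT₁/V₁ = 1.74×8.314×407/11.1 = 530 kPa.
Step 1 — Polytropic n=1.3: T₂ = T₁(V₁/V₂)^(n−1) = 407×(0.163)^0.30 = 236 K; P₂ = P₁(V₁/V₂)^n = 50.1 kPa.
W = (P₁V₁−P₂V₂)/(n−1) = (530×11.1−50.1×68.2)/0.30 = 8240 J.
ΔU = nCvΔT = 1.74×20.8×(236−407) = -6180 J.
Q = ΔU + W = 2060 J.
State after step 1: P = 50.1 kPa, V = 68.2 L, T = 236 K.
Step 2 — Isobaric: P stays 50.1 kPa; V/T = const ⇒ T₂ = 425 K, V₂ = 123 L.
W = PΔV = 50.1×(123−68.2) kPa·L = 2730 J.
ΔU = nCvΔT = 1.74×20.8×(425−236) = 6830 J.
Q = ΔU + W = nCpΔT = 9560 J.
Net over both steps: W = 11000 J, Q = 11600 J, ΔU = 651 J.

11600 J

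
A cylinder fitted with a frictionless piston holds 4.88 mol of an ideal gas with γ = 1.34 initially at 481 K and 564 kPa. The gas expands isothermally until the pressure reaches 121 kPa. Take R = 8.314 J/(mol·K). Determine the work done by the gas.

30000 J

V₁ = nRT₁/P₁ = 4.88×8.314×481/564 = 34.6 L.
Isothermal: T stays 481 K; PV = const ⇒ V₂ = 161 L, P₂ = 121 kPa.
W = nRT ln(V₂/V₁) = 4.88×8.314×481×ln(4.66) = 30000 J.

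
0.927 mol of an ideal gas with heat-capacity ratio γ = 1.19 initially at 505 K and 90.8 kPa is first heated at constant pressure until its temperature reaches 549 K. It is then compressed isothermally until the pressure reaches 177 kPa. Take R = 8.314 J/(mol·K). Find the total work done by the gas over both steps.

V₁ = nRT₁/P₁ = 0.927×8.314×505/90.8 = 42.9 L.
Step 1 — Isobaric: P stays 90.8 kPa; V/T = const ⇒ T₂ = 549 K, V₂ = 46.6 L.
W = PΔV = 90.8×(46.6−42.9) kPa·L = 339 J.
ΔU = nCvΔT = 0.927×43.8×(549−505) = 1780 J.
Q = ΔU + W = nCpΔT = 2120 J.
State after step 1: P = 90.8 kPa, V = 46.6 L, T = 549 K.
Step 2 — Isothermal: T stays 549 K; PV = const ⇒ V₂ = 23.9 L, P₂ = 177 kPa.
ΔU = 0 (ideal gas, T constant).
W = nRT ln(V₂/V₁) = 0.927×8.314×549×ln(0.513) = -2820 J.
Q = ΔU + W = -2820 J.
Net over both steps: W = -2490 J, Q = -700 J, ΔU = 1780 J.

-2490 J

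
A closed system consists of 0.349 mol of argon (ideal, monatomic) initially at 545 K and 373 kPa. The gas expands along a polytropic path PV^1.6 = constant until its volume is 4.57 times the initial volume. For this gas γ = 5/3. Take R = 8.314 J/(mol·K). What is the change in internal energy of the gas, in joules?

-1420 J

V₁ = nRT₁/P₁ = 0.349×8.314×545/373 = 4.24 L.
Polytropic n=1.6: T₂ = T₁(V₁/V₂)^(n−1) = 545×(0.219)^0.60 = 219 K; P₂ = P₁(V₁/V₂)^n = 32.8 kPa.
For an ideal gas ΔU = nCvΔT with Cv = (3/2)R = 12.5 J/(mol·K).
ΔU = 0.349×12.5×(219−545) = -1420 J.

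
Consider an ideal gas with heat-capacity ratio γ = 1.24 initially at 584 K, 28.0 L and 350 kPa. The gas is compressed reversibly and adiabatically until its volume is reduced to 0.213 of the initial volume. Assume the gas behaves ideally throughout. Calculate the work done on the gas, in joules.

18400 J

n = P₁V₁/(RT₁) = 350×28.0/(8.314×584) = 2.02 mol.
Adiabatic: TV^(γ−1) = const ⇒ T₂ = 584×(4.69)^0.240 = 846 K; PV^γ = const ⇒ P₂ = 2380 kPa.
ΔU = nCvΔT = 2.02×34.6×(846−584) = 18400 J.
Q = 0 for an adiabatic process, so W = −ΔU = -18400 J.
Work done on the gas = −W_by = 18400 J.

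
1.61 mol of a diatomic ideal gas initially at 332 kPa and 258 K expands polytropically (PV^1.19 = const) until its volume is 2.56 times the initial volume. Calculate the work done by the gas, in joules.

2970 J

V₁ = nRT₁/P₁ = 1.61×8.314×258/332 = 10.4 L.
Polytropic n=1.19: T₂ = T₁(V₁/V₂)^(n−1) = 258×(0.391)^0.19 = 216 K; P₂ = P₁(V₁/V₂)^n = 108 kPa.
W = (P₁V₁−P₂V₂)/(n−1) = (332×10.4−108×26.6)/0.19 = 2970 J.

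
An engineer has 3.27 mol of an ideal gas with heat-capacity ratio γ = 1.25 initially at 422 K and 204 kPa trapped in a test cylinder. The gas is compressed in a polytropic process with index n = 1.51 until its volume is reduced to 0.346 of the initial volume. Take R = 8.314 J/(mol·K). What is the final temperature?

V₁ = nRT₁/P₁ = 3.27×8.314×422/204 = 56.2 L.
Polytropic n=1.51: T₂ = T₁(V₁/V₂)^(n−1) = 422×(2.89)^0.51 = 725 K; P₂ = P₁(V₁/V₂)^n = 1010 kPa.

725 K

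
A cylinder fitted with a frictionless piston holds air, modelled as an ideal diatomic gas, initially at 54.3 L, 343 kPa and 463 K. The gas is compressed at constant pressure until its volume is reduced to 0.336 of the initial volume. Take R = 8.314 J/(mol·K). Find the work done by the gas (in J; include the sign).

-12400 J

n = P₁V₁/(RT₁) = 343×54.3/(8.314×463) = 4.84 mol.
Isobaric: P stays 343 kPa; V/T = const ⇒ T₂ = 156 K, V₂ = 18.2 L.
W = PΔV = 343×(18.2−54.3) kPa·L = -12400 J.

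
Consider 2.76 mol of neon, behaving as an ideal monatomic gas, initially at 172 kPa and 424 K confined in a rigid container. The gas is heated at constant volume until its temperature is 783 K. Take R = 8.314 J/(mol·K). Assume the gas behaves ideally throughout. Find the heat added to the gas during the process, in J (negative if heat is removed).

V₁ = nRT₁/P₁ = 2.76×8.314×424/172 = 56.6 L.
Isochoric: V stays 56.6 L; P/T = const ⇒ T₂ = 783 K, P₂ = 318 kPa.
W = 0 (no volume change).
ΔU = nCvΔT = 2.76×12.5×(783−424) = 12400 J.
Q = ΔU = 12400 J.

12400 J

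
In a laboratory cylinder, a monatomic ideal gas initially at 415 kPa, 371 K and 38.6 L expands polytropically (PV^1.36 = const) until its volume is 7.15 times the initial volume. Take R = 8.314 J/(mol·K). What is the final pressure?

Polytropic n=1.36: T₂ = T₁(V₁/V₂)^(n−1) = 371×(0.140)^0.36 = 183 K; P₂ = P₁(V₁/V₂)^n = 28.6 kPa.

28.6 kPa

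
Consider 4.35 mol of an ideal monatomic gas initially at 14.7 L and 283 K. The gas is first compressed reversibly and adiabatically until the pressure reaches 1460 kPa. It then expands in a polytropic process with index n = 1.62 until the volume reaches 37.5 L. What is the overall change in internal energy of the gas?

-6580 J

P₁ = nRT₁/V₁ = 4.35×8.314×283/14.7 = 696 kPa.
Step 1 — Adiabatic: T₂/T₁ = (P₂/P₁)^((γ−1)/γ) ⇒ T₂ = 283×(2.10)^0.400 = 381 K; V₂ = 9.43 L.
ΔU = nCvΔT = 4.35×12.5×(381−283) = 5290 J.
Q = 0 for an adiabatic process, so W = −ΔU = -5290 J.
State after step 1: P = 1460 kPa, V = 9.43 L, T = 381 K.
Step 2 — Polytropic n=1.62: T₂ = T₁(V₁/V₂)^(n−1) = 381×(0.251)^0.62 = 162 K; P₂ = P₁(V₁/V₂)^n = 156 kPa.
W = (P₁V₁−P₂V₂)/(n−1) = (1460×9.43−156×37.5)/0.62 = 12800 J.
ΔU = nCvΔT = 4.35×12.5×(162−381) = -11900 J.
Q = ΔU + W = 894 J.
Net over both steps: W = 7480 J, Q = 894 J, ΔU = -6580 J.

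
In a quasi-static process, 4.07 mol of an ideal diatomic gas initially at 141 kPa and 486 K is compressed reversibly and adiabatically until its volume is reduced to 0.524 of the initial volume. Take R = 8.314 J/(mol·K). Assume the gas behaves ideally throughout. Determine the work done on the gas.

V₁ = nRT₁/P₁ = 4.07×8.314×486/141 = 117 L.
Adiabatic: TV^(γ−1) = const ⇒ T₂ = 486×(1.91)^0.400 = 629 K; PV^γ = const ⇒ P₂ = 348 kPa.
ΔU = nCvΔT = 4.07×20.8×(629−486) = 12100 J.
Q = 0 for an adiabatic process, so W = −ΔU = -12100 J.
Work done on the gas = −W_by = 12100 J.

12100 J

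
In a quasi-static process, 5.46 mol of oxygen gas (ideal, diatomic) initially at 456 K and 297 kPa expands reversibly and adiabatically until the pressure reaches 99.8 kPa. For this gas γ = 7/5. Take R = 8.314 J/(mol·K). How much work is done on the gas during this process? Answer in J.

-13900 J

V₁ = nRT₁/P₁ = 5.46×8.314×456/297 = 69.7 L.
Adiabatic: T₂/T₁ = (P₂/P₁)^((γ−1)/γ) ⇒ T₂ = 456×(0.336)^0.286 = 334 K; V₂ = 152 L.
ΔU = nCvΔT = 5.46×20.8×(334−456) = -13900 J.
Q = 0 for an adiabatic process, so W = −ΔU = 13900 J.
Work done on the gas = −W_by = -13900 J.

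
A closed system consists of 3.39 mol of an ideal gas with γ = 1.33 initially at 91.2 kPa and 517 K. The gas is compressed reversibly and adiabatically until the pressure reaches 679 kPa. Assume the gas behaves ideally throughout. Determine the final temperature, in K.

851 K

V₁ = nRT₁/P₁ = 3.39×8.314×517/91.2 = 160 L.
Adiabatic: T₂/T₁ = (P₂/P₁)^((γ−1)/γ) ⇒ T₂ = 517×(7.45)^0.248 = 851 K; V₂ = 35.3 L.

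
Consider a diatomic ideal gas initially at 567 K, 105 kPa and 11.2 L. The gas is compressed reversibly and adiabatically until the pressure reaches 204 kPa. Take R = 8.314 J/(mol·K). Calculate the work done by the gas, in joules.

-614 J

n = P₁V₁/(RT₁) = 105×11.2/(8.314×567) = 0.249 mol.
Adiabatic: T₂/T₁ = (P₂/P₁)^((γ−1)/γ) ⇒ T₂ = 567×(1.94)^0.286 = 685 K; V₂ = 6.97 L.
ΔU = nCvΔT = 0.249×20.8×(685−567) = 614 J.
Q = 0 for an adiabatic process, so W = −ΔU = -614 J.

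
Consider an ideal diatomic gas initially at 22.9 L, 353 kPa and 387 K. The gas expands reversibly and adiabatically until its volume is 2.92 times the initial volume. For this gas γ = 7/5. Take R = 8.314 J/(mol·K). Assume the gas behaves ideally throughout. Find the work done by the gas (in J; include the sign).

n = P₁V₁/(RT₁) = 353×22.9/(8.314×387) = 2.51 mol.
Adiabatic: TV^(γ−1) = const ⇒ T₂ = 387×(0.342)^0.400 = 252 K; PV^γ = const ⇒ P₂ = 78.7 kPa.
ΔU = nCvΔT = 2.51×20.8×(252−387) = -7040 J.
Q = 0 for an adiabatic process, so W = −ΔU = 7040 J.

7040 J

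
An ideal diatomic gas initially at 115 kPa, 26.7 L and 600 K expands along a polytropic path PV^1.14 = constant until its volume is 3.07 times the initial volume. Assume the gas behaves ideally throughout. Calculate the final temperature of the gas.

513 K

Polytropic n=1.14: T₂ = T₁(V₁/V₂)^(n−1) = 600×(0.326)^0.14 = 513 K; P₂ = P₁(V₁/V₂)^n = 32.0 kPa.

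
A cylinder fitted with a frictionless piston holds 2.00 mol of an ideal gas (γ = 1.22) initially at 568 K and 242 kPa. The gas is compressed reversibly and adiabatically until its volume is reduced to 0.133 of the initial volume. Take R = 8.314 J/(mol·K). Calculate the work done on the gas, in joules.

V₁ = nRT₁/P₁ = 2.00×8.314×568/242 = 39.0 L.
Adiabatic: TV^(γ−1) = const ⇒ T₂ = 568×(7.52)^0.220 = 885 K; PV^γ = const ⇒ P₂ = 2840 kPa.
ΔU = nCvΔT = 2.00×37.8×(885−568) = 24000 J.
Q = 0 for an adiabatic process, so W = −ΔU = -24000 J.
Work done on the gas = −W_by = 24000 J.

24000 J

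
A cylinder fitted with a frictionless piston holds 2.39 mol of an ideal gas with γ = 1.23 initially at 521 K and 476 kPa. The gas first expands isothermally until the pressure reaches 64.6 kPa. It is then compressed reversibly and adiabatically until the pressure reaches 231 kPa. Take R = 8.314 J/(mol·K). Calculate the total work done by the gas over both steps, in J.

V₁ = nRT₁/P₁ = 2.39×8.314×521/476 = 21.7 L.
Step 1 — Isothermal: T stays 521 K; PV = const ⇒ V₂ = 160 L, P₂ = 64.6 kPa.
ΔU = 0 (ideal gas, T constant).
W = nRT ln(V₂/V₁) = 2.39×8.314×521×ln(7.37) = 20700 J.
Q = ΔU + W = 20700 J.
State after step 1: P = 64.6 kPa, V = 160 L, T = 521 K.
Step 2 — Adiabatic: T₂/T₁ = (P₂/P₁)^((γ−1)/γ) ⇒ T₂ = 521×(3.58)^0.187 = 661 K; V₂ = 56.9 L.
ΔU = nCvΔT = 2.39×36.1×(661−521) = 12100 J.
Q = 0 for an adiabatic process, so W = −ΔU = -12100 J.
Net over both steps: W = 8570 J, Q = 20700 J, ΔU = 12100 J.

8570 J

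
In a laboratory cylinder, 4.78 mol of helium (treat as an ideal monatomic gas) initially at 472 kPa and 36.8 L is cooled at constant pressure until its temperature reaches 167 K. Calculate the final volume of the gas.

14.1 L

T₁ = P₁V₁/(nR) = 472×36.8/(4.78×8.314) = 437 K.
Isobaric: P stays 472 kPa; V/T = const ⇒ T₂ = 167 K, V₂ = 14.1 L.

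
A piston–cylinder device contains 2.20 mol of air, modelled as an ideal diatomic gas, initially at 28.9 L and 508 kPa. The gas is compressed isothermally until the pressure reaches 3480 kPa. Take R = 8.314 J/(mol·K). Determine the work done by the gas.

-28300 J

T₁ = P₁V₁/(nR) = 508×28.9/(2.20×8.314) = 803 K.
Isothermal: T stays 803 K; PV = const ⇒ V₂ = 4.22 L, P₂ = 3480 kPa.
W = nRT ln(V₂/V₁) = 2.20×8.314×803×ln(0.146) = -28300 J.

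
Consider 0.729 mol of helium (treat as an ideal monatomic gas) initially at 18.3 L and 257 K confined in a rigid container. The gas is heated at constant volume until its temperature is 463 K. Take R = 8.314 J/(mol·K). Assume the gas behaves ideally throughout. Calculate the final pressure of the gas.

153 kPa

P₁ = nRT₁/V₁ = 0.729×8.314×257/18.3 = 85.1 kPa.
Isochoric: V stays 18.3 L; P/T = const ⇒ T₂ = 463 K, P₂ = 153 kPa.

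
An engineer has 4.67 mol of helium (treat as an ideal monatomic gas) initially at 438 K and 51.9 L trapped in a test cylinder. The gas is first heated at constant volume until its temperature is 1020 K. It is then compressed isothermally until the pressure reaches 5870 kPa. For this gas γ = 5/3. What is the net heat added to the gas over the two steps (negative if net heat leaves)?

-46900 J

P₁ = nRT₁/V₁ = 4.67×8.314×438/51.9 = 328 kPa.
Step 1 — Isochoric: V stays 51.9 L; P/T = const ⇒ T₂ = 1020 K, P₂ = 763 kPa.
W = 0 (no volume change).
ΔU = nCvΔT = 4.67×12.5×(1020−438) = 33900 J.
Q = ΔU = 33900 J.
State after step 1: P = 763 kPa, V = 51.9 L, T = 1020 K.
Step 2 — Isothermal: T stays 1020 K; PV = const ⇒ V₂ = 6.75 L, P₂ = 5870 kPa.
ΔU = 0 (ideal gas, T constant).
W = nRT ln(V₂/V₁) = 4.67×8.314×1020×ln(0.130) = -80800 J.
Q = ΔU + W = -80800 J.
Net over both steps: W = -80800 J, Q = -46900 J, ΔU = 33900 J.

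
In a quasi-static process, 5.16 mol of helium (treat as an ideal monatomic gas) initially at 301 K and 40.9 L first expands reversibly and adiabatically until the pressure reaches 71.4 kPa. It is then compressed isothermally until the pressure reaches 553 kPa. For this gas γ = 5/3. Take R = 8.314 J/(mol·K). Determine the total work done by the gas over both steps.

-5900 J

P₁ = nRT₁/V₁ = 5.16×8.314×301/40.9 = 316 kPa.
Step 1 — Adiabatic: T₂/T₁ = (P₂/P₁)^((γ−1)/γ) ⇒ T₂ = 301×(0.226)^0.400 = 166 K; V₂ = 99.8 L.
ΔU = nCvΔT = 5.16×12.5×(166−301) = -8680 J.
Q = 0 for an adiabatic process, so W = −ΔU = 8680 J.
State after step 1: P = 71.4 kPa, V = 99.8 L, T = 166 K.
Step 2 — Isothermal: T stays 166 K; PV = const ⇒ V₂ = 12.9 L, P₂ = 553 kPa.
ΔU = 0 (ideal gas, T constant).
W = nRT ln(V₂/V₁) = 5.16×8.314×166×ln(0.129) = -14600 J.
Q = ΔU + W = -14600 J.
Net over both steps: W = -5900 J, Q = -14600 J, ΔU = -8680 J.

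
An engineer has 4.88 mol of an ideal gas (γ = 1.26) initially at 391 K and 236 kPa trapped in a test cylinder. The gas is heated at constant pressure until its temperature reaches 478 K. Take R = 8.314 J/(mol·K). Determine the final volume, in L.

V₁ = nRT₁/P₁ = 4.88×8.314×391/236 = 67.2 L.
Isobaric: P stays 236 kPa; V/T = const ⇒ T₂ = 478 K, V₂ = 82.2 L.

82.2 L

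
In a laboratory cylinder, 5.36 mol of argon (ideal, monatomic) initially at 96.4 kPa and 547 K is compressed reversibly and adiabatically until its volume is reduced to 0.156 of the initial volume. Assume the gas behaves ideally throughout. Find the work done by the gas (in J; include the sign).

V₁ = nRT₁/P₁ = 5.36×8.314×547/96.4 = 253 L.
Adiabatic: TV^(γ−1) = const ⇒ T₂ = 547×(6.41)^0.667 = 1890 K; PV^γ = const ⇒ P₂ = 2130 kPa.
ΔU = nCvΔT = 5.36×12.5×(1890−547) = 89600 J.
Q = 0 for an adiabatic process, so W = −ΔU = -89600 J.

-89600 J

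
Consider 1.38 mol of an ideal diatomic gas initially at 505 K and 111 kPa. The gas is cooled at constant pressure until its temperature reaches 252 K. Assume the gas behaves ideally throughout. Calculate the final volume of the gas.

26.0 L

V₁ = nRT₁/P₁ = 1.38×8.314×505/111 = 52.2 L.
Isobaric: P stays 111 kPa; V/T = const ⇒ T₂ = 252 K, V₂ = 26.0 L.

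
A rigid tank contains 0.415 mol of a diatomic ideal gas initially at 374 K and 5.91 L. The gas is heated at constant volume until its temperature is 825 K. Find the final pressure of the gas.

482 kPa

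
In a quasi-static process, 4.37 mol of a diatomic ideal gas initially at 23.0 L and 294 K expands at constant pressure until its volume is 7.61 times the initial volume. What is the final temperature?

2240 K

P₁ = nRT₁/V₁ = 4.37×8.314×294/23.0 = 464 kPa.
Isobaric: P stays 464 kPa; V/T = const ⇒ T₂ = 2240 K, V₂ = 175 L.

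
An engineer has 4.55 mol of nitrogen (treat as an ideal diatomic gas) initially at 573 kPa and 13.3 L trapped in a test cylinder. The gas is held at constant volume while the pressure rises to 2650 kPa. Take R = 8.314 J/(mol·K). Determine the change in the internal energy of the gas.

T₁ = P₁V₁/(nR) = 573×13.3/(4.55×8.314) = 201 K.
Isochoric: V stays 13.3 L; P/T = const ⇒ T₂ = 932 K, P₂ = 2650 kPa.
For an ideal gas ΔU = nCvΔT with Cv = (5/2)R = 20.8 J/(mol·K).
ΔU = 4.55×20.8×(932−201) = 69100 J.

69100 J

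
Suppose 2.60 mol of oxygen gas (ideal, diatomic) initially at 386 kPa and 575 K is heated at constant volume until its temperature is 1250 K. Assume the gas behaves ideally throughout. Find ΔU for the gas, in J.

V₁ = nRT₁/P₁ = 2.60×8.314×575/386 = 32.2 L.
Isochoric: V stays 32.2 L; P/T = const ⇒ T₂ = 1250 K, P₂ = 839 kPa.
For an ideal gas ΔU = nCvΔT with Cv = (5/2)R = 20.8 J/(mol·K).
ΔU = 2.60×20.8×(1250−575) = 36500 J.

36500 J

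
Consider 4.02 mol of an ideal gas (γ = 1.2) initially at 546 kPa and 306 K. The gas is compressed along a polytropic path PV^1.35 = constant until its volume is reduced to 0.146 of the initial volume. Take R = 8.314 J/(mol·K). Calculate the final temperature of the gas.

600 K

V₁ = nRT₁/P₁ = 4.02×8.314×306/546 = 18.7 L.
Polytropic n=1.35: T₂ = T₁(V₁/V₂)^(n−1) = 306×(6.85)^0.35 = 600 K; P₂ = P₁(V₁/V₂)^n = 7330 kPa.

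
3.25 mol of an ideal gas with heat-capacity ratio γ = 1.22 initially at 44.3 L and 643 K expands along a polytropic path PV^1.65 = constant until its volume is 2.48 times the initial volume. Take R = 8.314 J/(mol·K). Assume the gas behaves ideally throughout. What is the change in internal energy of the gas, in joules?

P₁ = nRT₁/V₁ = 3.25×8.314×643/44.3 = 392 kPa.
Polytropic n=1.65: T₂ = T₁(V₁/V₂)^(n−1) = 643×(0.403)^0.65 = 356 K; P₂ = P₁(V₁/V₂)^n = 87.6 kPa.
For an ideal gas ΔU = nCvΔT with Cv = R/(γ−1) = 37.8 J/(mol·K).
ΔU = 3.25×37.8×(356−643) = -35200 J.

-35200 J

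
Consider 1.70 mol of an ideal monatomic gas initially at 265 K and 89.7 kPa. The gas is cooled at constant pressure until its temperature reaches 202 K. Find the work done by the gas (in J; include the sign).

V₁ = nRT₁/P₁ = 1.70×8.314×265/89.7 = 41.8 L.
Isobaric: P stays 89.7 kPa; V/T = const ⇒ T₂ = 202 K, V₂ = 31.8 L.
W = PΔV = 89.7×(31.8−41.8) kPa·L = -890 J.

-890 J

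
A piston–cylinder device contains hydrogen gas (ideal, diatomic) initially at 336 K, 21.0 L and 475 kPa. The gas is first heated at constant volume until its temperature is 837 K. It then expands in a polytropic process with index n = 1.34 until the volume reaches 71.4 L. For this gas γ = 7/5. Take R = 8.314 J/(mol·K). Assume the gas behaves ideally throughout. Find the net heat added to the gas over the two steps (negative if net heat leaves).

40900 J

n = P₁V₁/(RT₁) = 475×21.0/(8.314×336) = 3.57 mol.
Step 1 — Isochoric: V stays 21.0 L; P/T = const ⇒ T₂ = 837 K, P₂ = 1180 kPa.
W = 0 (no volume change).
ΔU = nCvΔT = 3.57×20.8×(837−336) = 37200 J.
Q = ΔU = 37200 J.
State after step 1: P = 1180 kPa, V = 21.0 L, T = 837 K.
Step 2 — Polytropic n=1.34: T₂ = T₁(V₁/V₂)^(n−1) = 837×(0.294)^0.34 = 552 K; P₂ = P₁(V₁/V₂)^n = 230 kPa.
W = (P₁V₁−P₂V₂)/(n−1) = (1180×21.0−230×71.4)/0.34 = 24900 J.
ΔU = nCvΔT = 3.57×20.8×(552−837) = -21100 J.
Q = ΔU + W = 3730 J.
Net over both steps: W = 24900 J, Q = 40900 J, ΔU = 16000 J.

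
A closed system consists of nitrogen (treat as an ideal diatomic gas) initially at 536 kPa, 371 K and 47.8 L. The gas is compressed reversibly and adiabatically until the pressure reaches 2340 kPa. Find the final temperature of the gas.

565 K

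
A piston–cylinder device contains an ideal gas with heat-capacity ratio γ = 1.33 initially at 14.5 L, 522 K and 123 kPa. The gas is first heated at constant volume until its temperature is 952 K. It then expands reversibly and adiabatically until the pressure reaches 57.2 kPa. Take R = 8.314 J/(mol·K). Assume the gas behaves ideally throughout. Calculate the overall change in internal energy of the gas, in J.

n = P₁V₁/(RT₁) = 123×14.5/(8.314×522) = 0.411 mol.
Step 1 — Isochoric: V stays 14.5 L; P/T = const ⇒ T₂ = 952 K, P₂ = 224 kPa.
W = 0 (no volume change).
ΔU = nCvΔT = 0.411×25.2×(952−522) = 4450 J.
Q = ΔU = 4450 J.
State after step 1: P = 224 kPa, V = 14.5 L, T = 952 K.
Step 2 — Adiabatic: T₂/T₁ = (P₂/P₁)^((γ−1)/γ) ⇒ T₂ = 952×(0.255)^0.248 = 678 K; V₂ = 40.5 L.
ΔU = nCvΔT = 0.411×25.2×(678−952) = -2830 J.
Q = 0 for an adiabatic process, so W = −ΔU = 2830 J.
Net over both steps: W = 2830 J, Q = 4450 J, ΔU = 1620 J.

1620 J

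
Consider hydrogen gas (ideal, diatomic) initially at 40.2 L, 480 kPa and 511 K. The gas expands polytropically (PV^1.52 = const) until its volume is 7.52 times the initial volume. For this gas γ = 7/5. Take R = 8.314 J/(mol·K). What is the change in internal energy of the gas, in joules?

n = P₁V₁/(RT₁) = 480×40.2/(8.314×511) = 4.54 mol.
Polytropic n=1.52: T₂ = T₁(V₁/V₂)^(n−1) = 511×(0.133)^0.52 = 179 K; P₂ = P₁(V₁/V₂)^n = 22.4 kPa.
For an ideal gas ΔU = nCvΔT with Cv = (5/2)R = 20.8 J/(mol·K).
ΔU = 4.54×20.8×(179−511) = -31300 J.

-31300 J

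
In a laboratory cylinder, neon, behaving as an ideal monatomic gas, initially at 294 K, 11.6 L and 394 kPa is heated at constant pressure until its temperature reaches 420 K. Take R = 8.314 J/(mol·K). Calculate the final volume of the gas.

16.6 L

Isobaric: P stays 394 kPa; V/T = const ⇒ T₂ = 420 K, V₂ = 16.6 L.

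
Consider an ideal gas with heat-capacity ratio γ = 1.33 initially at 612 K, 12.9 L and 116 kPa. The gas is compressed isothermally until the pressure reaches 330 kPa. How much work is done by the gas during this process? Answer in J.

-1560 J

n = P₁V₁/(RT₁) = 116×12.9/(8.314×612) = 0.294 mol.
Isothermal: T stays 612 K; PV = const ⇒ V₂ = 4.53 L, P₂ = 330 kPa.
W = nRT ln(V₂/V₁) = 0.294×8.314×612×ln(0.352) = -1560 J.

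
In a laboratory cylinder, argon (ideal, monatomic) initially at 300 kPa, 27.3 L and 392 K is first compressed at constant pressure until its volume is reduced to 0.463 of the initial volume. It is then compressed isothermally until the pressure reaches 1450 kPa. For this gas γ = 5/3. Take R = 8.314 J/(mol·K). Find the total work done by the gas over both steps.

n = P₁V₁/(RT₁) = 300×27.3/(8.314×392) = 2.51 mol.
Step 1 — Isobaric: P stays 300 kPa; V/T = const ⇒ T₂ = 181 K, V₂ = 12.6 L.
W = PΔV = 300×(12.6−27.3) kPa·L = -4400 J.
ΔU = nCvΔT = 2.51×12.5×(181−392) = -6600 J.
Q = ΔU + W = nCpΔT = -11000 J.
State after step 1: P = 300 kPa, V = 12.6 L, T = 181 K.
Step 2 — Isothermal: T stays 181 K; PV = const ⇒ V₂ = 2.62 L, P₂ = 1450 kPa.
ΔU = 0 (ideal gas, T constant).
W = nRT ln(V₂/V₁) = 2.51×8.314×181×ln(0.207) = -5970 J.
Q = ΔU + W = -5970 J.
Net over both steps: W = -10400 J, Q = -17000 J, ΔU = -6600 J.

-10400 J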